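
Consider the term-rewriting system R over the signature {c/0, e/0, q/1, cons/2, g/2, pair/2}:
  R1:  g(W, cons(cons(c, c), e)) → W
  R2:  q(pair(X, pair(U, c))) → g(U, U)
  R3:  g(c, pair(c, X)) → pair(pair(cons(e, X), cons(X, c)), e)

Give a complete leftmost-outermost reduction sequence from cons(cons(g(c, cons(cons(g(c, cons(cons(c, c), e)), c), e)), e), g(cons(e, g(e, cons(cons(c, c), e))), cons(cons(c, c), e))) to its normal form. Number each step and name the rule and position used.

cons(cons(c, e), cons(e, e))

1. cons(cons(g(c, cons(cons(g(c, cons(cons(c, c), e)), c), e)), e), g(cons(e, g(e, cons(cons(c, c), e))), cons(cons(c, c), e)))  →  cons(cons(g(c, cons(cons(c, c), e)), e), g(cons(e, g(e, cons(cons(c, c), e))), cons(cons(c, c), e)))   [R1 at 1.1.2.1.1]
2. cons(cons(g(c, cons(cons(c, c), e)), e), g(cons(e, g(e, cons(cons(c, c), e))), cons(cons(c, c), e)))  →  cons(cons(c, e), g(cons(e, g(e, cons(cons(c, c), e))), cons(cons(c, c), e)))   [R1 at 1.1]
3. cons(cons(c, e), g(cons(e, g(e, cons(cons(c, c), e))), cons(cons(c, c), e)))  →  cons(cons(c, e), cons(e, g(e, cons(cons(c, c), e))))   [R1 at 2]
4. cons(cons(c, e), cons(e, g(e, cons(cons(c, c), e))))  →  cons(cons(c, e), cons(e, e))   [R1 at 2.2]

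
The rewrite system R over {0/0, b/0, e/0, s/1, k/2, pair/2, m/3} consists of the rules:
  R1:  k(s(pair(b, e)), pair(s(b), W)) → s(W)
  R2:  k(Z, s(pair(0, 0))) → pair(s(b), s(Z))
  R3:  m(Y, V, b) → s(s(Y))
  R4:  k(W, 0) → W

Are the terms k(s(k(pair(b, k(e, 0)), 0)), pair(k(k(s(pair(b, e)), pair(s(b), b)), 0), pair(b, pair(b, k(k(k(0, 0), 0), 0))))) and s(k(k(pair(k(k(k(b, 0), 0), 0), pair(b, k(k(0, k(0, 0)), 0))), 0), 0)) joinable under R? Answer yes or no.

yes — NF(t₁) = s(pair(b, pair(b, 0))), NF(t₂) = s(pair(b, pair(b, 0)))

Reduce t₁ = k(s(k(pair(b, k(e, 0)), 0)), pair(k(k(s(pair(b, e)), pair(s(b), b)), 0), pair(b, pair(b, k(k(k(0, 0), 0), 0))))):
1. k(s(k(pair(b, k(e, 0)), 0)), pair(k(k(s(pair(b, e)), pair(s(b), b)), 0), pair(b, pair(b, k(k(k(0, 0), 0), 0)))))  →  k(s(pair(b, k(e, 0))), pair(k(k(s(pair(b, e)), pair(s(b), b)), 0), pair(b, pair(b, k(k(k(0, 0), 0), 0)))))   [R4 at 1.1]
2. k(s(pair(b, k(e, 0))), pair(k(k(s(pair(b, e)), pair(s(b), b)), 0), pair(b, pair(b, k(k(k(0, 0), 0), 0)))))  →  k(s(pair(b, e)), pair(k(k(s(pair(b, e)), pair(s(b), b)), 0), pair(b, pair(b, k(k(k(0, 0), 0), 0)))))   [R4 at 1.1.2]
3. k(s(pair(b, e)), pair(k(k(s(pair(b, e)), pair(s(b), b)), 0), pair(b, pair(b, k(k(k(0, 0), 0), 0)))))  →  k(s(pair(b, e)), pair(k(s(pair(b, e)), pair(s(b), b)), pair(b, pair(b, k(k(k(0, 0), 0), 0)))))   [R4 at 2.1]
4. k(s(pair(b, e)), pair(k(s(pair(b, e)), pair(s(b), b)), pair(b, pair(b, k(k(k(0, 0), 0), 0)))))  →  k(s(pair(b, e)), pair(s(b), pair(b, pair(b, k(k(k(0, 0), 0), 0)))))   [R1 at 2.1]
5. k(s(pair(b, e)), pair(s(b), pair(b, pair(b, k(k(k(0, 0), 0), 0)))))  →  s(pair(b, pair(b, k(k(k(0, 0), 0), 0))))   [R1 at ε]
6. s(pair(b, pair(b, k(k(k(0, 0), 0), 0))))  →  s(pair(b, pair(b, k(k(0, 0), 0))))   [R4 at 1.2.2]
7. s(pair(b, pair(b, k(k(0, 0), 0))))  →  s(pair(b, pair(b, k(0, 0))))   [R4 at 1.2.2]
8. s(pair(b, pair(b, k(0, 0))))  →  s(pair(b, pair(b, 0)))   [R4 at 1.2.2]

Reduce t₂ = s(k(k(pair(k(k(k(b, 0), 0), 0), pair(b, k(k(0, k(0, 0)), 0))), 0), 0)):
1. s(k(k(pair(k(k(k(b, 0), 0), 0), pair(b, k(k(0, k(0, 0)), 0))), 0), 0))  →  s(k(pair(k(k(k(b, 0), 0), 0), pair(b, k(k(0, k(0, 0)), 0))), 0))   [R4 at 1]
2. s(k(pair(k(k(k(b, 0), 0), 0), pair(b, k(k(0, k(0, 0)), 0))), 0))  →  s(pair(k(k(k(b, 0), 0), 0), pair(b, k(k(0, k(0, 0)), 0))))   [R4 at 1]
3. s(pair(k(k(k(b, 0), 0), 0), pair(b, k(k(0, k(0, 0)), 0))))  →  s(pair(k(k(b, 0), 0), pair(b, k(k(0, k(0, 0)), 0))))   [R4 at 1.1]
4. s(pair(k(k(b, 0), 0), pair(b, k(k(0, k(0, 0)), 0))))  →  s(pair(k(b, 0), pair(b, k(k(0, k(0, 0)), 0))))   [R4 at 1.1]
5. s(pair(k(b, 0), pair(b, k(k(0, k(0, 0)), 0))))  →  s(pair(b, pair(b, k(k(0, k(0, 0)), 0))))   [R4 at 1.1]
6. s(pair(b, pair(b, k(k(0, k(0, 0)), 0))))  →  s(pair(b, pair(b, k(0, k(0, 0)))))   [R4 at 1.2.2]
7. s(pair(b, pair(b, k(0, k(0, 0)))))  →  s(pair(b, pair(b, k(0, 0))))   [R4 at 1.2.2.2]
8. s(pair(b, pair(b, k(0, 0))))  →  s(pair(b, pair(b, 0)))   [R4 at 1.2.2]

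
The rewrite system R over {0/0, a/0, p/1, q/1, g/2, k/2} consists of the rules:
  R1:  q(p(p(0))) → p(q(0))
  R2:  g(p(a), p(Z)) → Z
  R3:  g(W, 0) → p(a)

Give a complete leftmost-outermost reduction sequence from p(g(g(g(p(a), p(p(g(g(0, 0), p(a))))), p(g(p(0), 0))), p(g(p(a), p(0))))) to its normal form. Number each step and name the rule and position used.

p(0)

1. p(g(g(g(p(a), p(p(g(g(0, 0), p(a))))), p(g(p(0), 0))), p(g(p(a), p(0)))))  →  p(g(g(p(g(g(0, 0), p(a))), p(g(p(0), 0))), p(g(p(a), p(0)))))   [R2 at 1.1.1]
2. p(g(g(p(g(g(0, 0), p(a))), p(g(p(0), 0))), p(g(p(a), p(0)))))  →  p(g(g(p(g(p(a), p(a))), p(g(p(0), 0))), p(g(p(a), p(0)))))   [R3 at 1.1.1.1.1]
3. p(g(g(p(g(p(a), p(a))), p(g(p(0), 0))), p(g(p(a), p(0)))))  →  p(g(g(p(a), p(g(p(0), 0))), p(g(p(a), p(0)))))   [R2 at 1.1.1.1]
4. p(g(g(p(a), p(g(p(0), 0))), p(g(p(a), p(0)))))  →  p(g(g(p(0), 0), p(g(p(a), p(0)))))   [R2 at 1.1]
5. p(g(g(p(0), 0), p(g(p(a), p(0)))))  →  p(g(p(a), p(g(p(a), p(0)))))   [R3 at 1.1]
6. p(g(p(a), p(g(p(a), p(0)))))  →  p(g(p(a), p(0)))   [R2 at 1]
7. p(g(p(a), p(0)))  →  p(0)   [R2 at 1]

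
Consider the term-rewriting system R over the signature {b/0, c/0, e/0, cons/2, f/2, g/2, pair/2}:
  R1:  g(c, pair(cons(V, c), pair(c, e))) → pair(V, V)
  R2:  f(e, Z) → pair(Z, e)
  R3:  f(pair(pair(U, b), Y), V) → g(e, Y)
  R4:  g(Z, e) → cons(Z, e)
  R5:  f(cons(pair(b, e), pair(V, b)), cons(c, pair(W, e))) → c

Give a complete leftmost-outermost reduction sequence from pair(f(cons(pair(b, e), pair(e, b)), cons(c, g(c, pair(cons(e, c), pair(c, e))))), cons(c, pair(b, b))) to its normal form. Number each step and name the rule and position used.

1. pair(f(cons(pair(b, e), pair(e, b)), cons(c, g(c, pair(cons(e, c), pair(c, e))))), cons(c, pair(b, b)))  →  pair(f(cons(pair(b, e), pair(e, b)), cons(c, pair(e, e))), cons(c, pair(b, b)))   [R1 at 1.2.2]
2. pair(f(cons(pair(b, e), pair(e, b)), cons(c, pair(e, e))), cons(c, pair(b, b)))  →  pair(c, cons(c, pair(b, b)))   [R5 at 1]

pair(c, cons(c, pair(b, b)))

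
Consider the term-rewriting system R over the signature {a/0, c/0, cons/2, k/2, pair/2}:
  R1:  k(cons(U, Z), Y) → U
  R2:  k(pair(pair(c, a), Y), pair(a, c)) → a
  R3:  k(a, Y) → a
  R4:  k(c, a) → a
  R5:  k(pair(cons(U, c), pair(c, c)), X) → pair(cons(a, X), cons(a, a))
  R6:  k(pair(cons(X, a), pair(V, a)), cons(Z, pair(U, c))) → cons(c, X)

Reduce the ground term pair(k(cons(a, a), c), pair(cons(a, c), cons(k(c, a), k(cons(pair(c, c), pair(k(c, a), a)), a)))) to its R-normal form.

pair(a, pair(cons(a, c), cons(a, pair(c, c))))

1. pair(k(cons(a, a), c), pair(cons(a, c), cons(k(c, a), k(cons(pair(c, c), pair(k(c, a), a)), a))))  →  pair(a, pair(cons(a, c), cons(k(c, a), k(cons(pair(c, c), pair(k(c, a), a)), a))))   [R1 at 1]
2. pair(a, pair(cons(a, c), cons(k(c, a), k(cons(pair(c, c), pair(k(c, a), a)), a))))  →  pair(a, pair(cons(a, c), cons(a, k(cons(pair(c, c), pair(k(c, a), a)), a))))   [R4 at 2.2.1]
3. pair(a, pair(cons(a, c), cons(a, k(cons(pair(c, c), pair(k(c, a), a)), a))))  →  pair(a, pair(cons(a, c), cons(a, pair(c, c))))   [R1 at 2.2.2]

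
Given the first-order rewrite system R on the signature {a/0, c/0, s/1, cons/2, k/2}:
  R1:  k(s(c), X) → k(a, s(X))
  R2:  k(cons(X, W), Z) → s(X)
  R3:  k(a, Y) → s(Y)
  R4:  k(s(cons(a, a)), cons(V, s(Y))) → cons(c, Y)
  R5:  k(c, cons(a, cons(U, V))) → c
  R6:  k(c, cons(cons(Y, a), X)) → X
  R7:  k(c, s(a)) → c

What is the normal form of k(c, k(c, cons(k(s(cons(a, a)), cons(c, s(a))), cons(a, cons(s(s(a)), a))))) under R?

1. k(c, k(c, cons(k(s(cons(a, a)), cons(c, s(a))), cons(a, cons(s(s(a)), a)))))  →  k(c, k(c, cons(cons(c, a), cons(a, cons(s(s(a)), a)))))   [R4 at 2.2.1]
2. k(c, k(c, cons(cons(c, a), cons(a, cons(s(s(a)), a)))))  →  k(c, cons(a, cons(s(s(a)), a)))   [R6 at 2]
3. k(c, cons(a, cons(s(s(a)), a)))  →  c   [R5 at ε]

c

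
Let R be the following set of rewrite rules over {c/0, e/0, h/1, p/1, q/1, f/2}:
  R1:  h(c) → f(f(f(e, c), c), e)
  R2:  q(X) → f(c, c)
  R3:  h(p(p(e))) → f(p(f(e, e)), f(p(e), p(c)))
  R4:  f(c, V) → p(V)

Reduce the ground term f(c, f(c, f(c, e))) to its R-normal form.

1. f(c, f(c, f(c, e)))  →  p(f(c, f(c, e)))   [R4 at ε]
2. p(f(c, f(c, e)))  →  p(p(f(c, e)))   [R4 at 1]
3. p(p(f(c, e)))  →  p(p(p(e)))   [R4 at 1.1]

p(p(p(e)))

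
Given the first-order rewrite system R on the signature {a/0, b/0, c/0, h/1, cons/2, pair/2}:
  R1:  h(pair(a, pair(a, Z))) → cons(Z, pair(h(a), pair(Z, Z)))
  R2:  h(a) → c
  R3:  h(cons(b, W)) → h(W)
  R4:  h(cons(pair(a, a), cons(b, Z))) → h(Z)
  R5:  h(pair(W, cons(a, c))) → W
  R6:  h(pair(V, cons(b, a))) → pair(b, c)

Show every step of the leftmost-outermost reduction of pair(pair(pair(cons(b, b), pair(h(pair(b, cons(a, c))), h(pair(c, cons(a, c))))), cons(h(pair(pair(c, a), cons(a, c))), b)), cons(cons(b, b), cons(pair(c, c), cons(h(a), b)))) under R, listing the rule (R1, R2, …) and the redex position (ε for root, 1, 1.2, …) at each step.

pair(pair(pair(cons(b, b), pair(b, c)), cons(pair(c, a), b)), cons(cons(b, b), cons(pair(c, c), cons(c, b))))

1. pair(pair(pair(cons(b, b), pair(h(pair(b, cons(a, c))), h(pair(c, cons(a, c))))), cons(h(pair(pair(c, a), cons(a, c))), b)), cons(cons(b, b), cons(pair(c, c), cons(h(a), b))))  →  pair(pair(pair(cons(b, b), pair(b, h(pair(c, cons(a, c))))), cons(h(pair(pair(c, a), cons(a, c))), b)), cons(cons(b, b), cons(pair(c, c), cons(h(a), b))))   [R5 at 1.1.2.1]
2. pair(pair(pair(cons(b, b), pair(b, h(pair(c, cons(a, c))))), cons(h(pair(pair(c, a), cons(a, c))), b)), cons(cons(b, b), cons(pair(c, c), cons(h(a), b))))  →  pair(pair(pair(cons(b, b), pair(b, c)), cons(h(pair(pair(c, a), cons(a, c))), b)), cons(cons(b, b), cons(pair(c, c), cons(h(a), b))))   [R5 at 1.1.2.2]
3. pair(pair(pair(cons(b, b), pair(b, c)), cons(h(pair(pair(c, a), cons(a, c))), b)), cons(cons(b, b), cons(pair(c, c), cons(h(a), b))))  →  pair(pair(pair(cons(b, b), pair(b, c)), cons(pair(c, a), b)), cons(cons(b, b), cons(pair(c, c), cons(h(a), b))))   [R5 at 1.2.1]
4. pair(pair(pair(cons(b, b), pair(b, c)), cons(pair(c, a), b)), cons(cons(b, b), cons(pair(c, c), cons(h(a), b))))  →  pair(pair(pair(cons(b, b), pair(b, c)), cons(pair(c, a), b)), cons(cons(b, b), cons(pair(c, c), cons(c, b))))   [R2 at 2.2.2.1]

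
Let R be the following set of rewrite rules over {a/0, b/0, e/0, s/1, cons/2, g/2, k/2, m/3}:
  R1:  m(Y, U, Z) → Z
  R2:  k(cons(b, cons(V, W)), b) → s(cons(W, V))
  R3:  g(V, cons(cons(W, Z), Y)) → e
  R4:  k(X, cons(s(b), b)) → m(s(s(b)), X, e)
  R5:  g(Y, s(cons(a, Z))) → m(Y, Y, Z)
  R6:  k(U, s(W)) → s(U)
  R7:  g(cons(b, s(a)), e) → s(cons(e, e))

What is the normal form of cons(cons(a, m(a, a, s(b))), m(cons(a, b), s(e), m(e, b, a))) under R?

cons(cons(a, s(b)), a)

1. cons(cons(a, m(a, a, s(b))), m(cons(a, b), s(e), m(e, b, a)))  →  cons(cons(a, s(b)), m(cons(a, b), s(e), m(e, b, a)))   [R1 at 1.2]
2. cons(cons(a, s(b)), m(cons(a, b), s(e), m(e, b, a)))  →  cons(cons(a, s(b)), m(e, b, a))   [R1 at 2]
3. cons(cons(a, s(b)), m(e, b, a))  →  cons(cons(a, s(b)), a)   [R1 at 2]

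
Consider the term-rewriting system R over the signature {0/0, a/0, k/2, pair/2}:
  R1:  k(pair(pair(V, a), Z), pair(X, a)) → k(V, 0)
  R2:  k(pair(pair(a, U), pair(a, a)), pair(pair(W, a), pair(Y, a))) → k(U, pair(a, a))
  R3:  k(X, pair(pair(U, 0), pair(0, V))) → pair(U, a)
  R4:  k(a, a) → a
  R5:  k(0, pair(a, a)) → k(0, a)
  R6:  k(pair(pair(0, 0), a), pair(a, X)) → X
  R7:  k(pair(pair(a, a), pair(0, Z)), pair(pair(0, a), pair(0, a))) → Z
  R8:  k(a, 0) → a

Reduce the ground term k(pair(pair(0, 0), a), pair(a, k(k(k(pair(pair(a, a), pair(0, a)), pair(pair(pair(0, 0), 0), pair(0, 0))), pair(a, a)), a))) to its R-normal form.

1. k(pair(pair(0, 0), a), pair(a, k(k(k(pair(pair(a, a), pair(0, a)), pair(pair(pair(0, 0), 0), pair(0, 0))), pair(a, a)), a)))  →  k(k(k(pair(pair(a, a), pair(0, a)), pair(pair(pair(0, 0), 0), pair(0, 0))), pair(a, a)), a)   [R6 at ε]
2. k(k(k(pair(pair(a, a), pair(0, a)), pair(pair(pair(0, 0), 0), pair(0, 0))), pair(a, a)), a)  →  k(k(pair(pair(0, 0), a), pair(a, a)), a)   [R3 at 1.1]
3. k(k(pair(pair(0, 0), a), pair(a, a)), a)  →  k(a, a)   [R6 at 1]
4. k(a, a)  →  a   [R4 at ε]

a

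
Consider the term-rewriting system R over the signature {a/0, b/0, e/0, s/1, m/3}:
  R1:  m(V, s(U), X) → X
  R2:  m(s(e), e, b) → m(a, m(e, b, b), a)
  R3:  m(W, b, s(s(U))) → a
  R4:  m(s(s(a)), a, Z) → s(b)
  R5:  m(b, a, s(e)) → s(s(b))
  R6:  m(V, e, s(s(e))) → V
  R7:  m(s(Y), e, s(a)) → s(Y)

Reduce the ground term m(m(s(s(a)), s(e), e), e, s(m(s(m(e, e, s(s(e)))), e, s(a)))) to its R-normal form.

e

1. m(m(s(s(a)), s(e), e), e, s(m(s(m(e, e, s(s(e)))), e, s(a))))  →  m(e, e, s(m(s(m(e, e, s(s(e)))), e, s(a))))   [R1 at 1]
2. m(e, e, s(m(s(m(e, e, s(s(e)))), e, s(a))))  →  m(e, e, s(s(m(e, e, s(s(e))))))   [R7 at 3.1]
3. m(e, e, s(s(m(e, e, s(s(e))))))  →  m(e, e, s(s(e)))   [R6 at 3.1.1]
4. m(e, e, s(s(e)))  →  e   [R6 at ε]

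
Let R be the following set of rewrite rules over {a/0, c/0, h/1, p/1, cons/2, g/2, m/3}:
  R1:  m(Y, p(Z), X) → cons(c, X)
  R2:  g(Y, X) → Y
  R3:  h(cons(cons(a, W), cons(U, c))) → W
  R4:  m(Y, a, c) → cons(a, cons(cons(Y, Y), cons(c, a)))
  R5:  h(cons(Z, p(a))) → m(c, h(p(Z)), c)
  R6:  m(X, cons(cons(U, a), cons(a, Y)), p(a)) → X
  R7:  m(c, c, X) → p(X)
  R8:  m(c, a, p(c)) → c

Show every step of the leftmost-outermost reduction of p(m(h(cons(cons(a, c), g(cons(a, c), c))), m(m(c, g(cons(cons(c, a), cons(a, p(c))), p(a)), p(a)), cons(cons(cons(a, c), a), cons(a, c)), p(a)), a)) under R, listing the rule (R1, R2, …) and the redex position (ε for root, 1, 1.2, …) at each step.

1. p(m(h(cons(cons(a, c), g(cons(a, c), c))), m(m(c, g(cons(cons(c, a), cons(a, p(c))), p(a)), p(a)), cons(cons(cons(a, c), a), cons(a, c)), p(a)), a))  →  p(m(h(cons(cons(a, c), cons(a, c))), m(m(c, g(cons(cons(c, a), cons(a, p(c))), p(a)), p(a)), cons(cons(cons(a, c), a), cons(a, c)), p(a)), a))   [R2 at 1.1.1.2]
2. p(m(h(cons(cons(a, c), cons(a, c))), m(m(c, g(cons(cons(c, a), cons(a, p(c))), p(a)), p(a)), cons(cons(cons(a, c), a), cons(a, c)), p(a)), a))  →  p(m(c, m(m(c, g(cons(cons(c, a), cons(a, p(c))), p(a)), p(a)), cons(cons(cons(a, c), a), cons(a, c)), p(a)), a))   [R3 at 1.1]
3. p(m(c, m(m(c, g(cons(cons(c, a), cons(a, p(c))), p(a)), p(a)), cons(cons(cons(a, c), a), cons(a, c)), p(a)), a))  →  p(m(c, m(c, g(cons(cons(c, a), cons(a, p(c))), p(a)), p(a)), a))   [R6 at 1.2]
4. p(m(c, m(c, g(cons(cons(c, a), cons(a, p(c))), p(a)), p(a)), a))  →  p(m(c, m(c, cons(cons(c, a), cons(a, p(c))), p(a)), a))   [R2 at 1.2.2]
5. p(m(c, m(c, cons(cons(c, a), cons(a, p(c))), p(a)), a))  →  p(m(c, c, a))   [R6 at 1.2]
6. p(m(c, c, a))  →  p(p(a))   [R7 at 1]

p(p(a))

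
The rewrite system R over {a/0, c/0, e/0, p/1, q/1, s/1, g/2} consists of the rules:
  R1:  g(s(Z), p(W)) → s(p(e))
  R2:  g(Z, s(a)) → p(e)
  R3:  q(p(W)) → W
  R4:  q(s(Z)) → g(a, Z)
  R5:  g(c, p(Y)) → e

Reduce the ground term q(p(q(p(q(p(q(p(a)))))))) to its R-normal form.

a

1. q(p(q(p(q(p(q(p(a))))))))  →  q(p(q(p(q(p(a))))))   [R3 at ε]
2. q(p(q(p(q(p(a))))))  →  q(p(q(p(a))))   [R3 at ε]
3. q(p(q(p(a))))  →  q(p(a))   [R3 at ε]
4. q(p(a))  →  a   [R3 at ε]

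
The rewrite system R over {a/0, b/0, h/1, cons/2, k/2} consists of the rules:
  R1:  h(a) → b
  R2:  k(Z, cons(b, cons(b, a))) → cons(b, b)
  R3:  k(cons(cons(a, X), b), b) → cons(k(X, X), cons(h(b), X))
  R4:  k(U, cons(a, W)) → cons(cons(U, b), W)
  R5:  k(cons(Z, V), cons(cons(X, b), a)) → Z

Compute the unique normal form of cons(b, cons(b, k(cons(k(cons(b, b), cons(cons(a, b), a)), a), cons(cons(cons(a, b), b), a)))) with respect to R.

1. cons(b, cons(b, k(cons(k(cons(b, b), cons(cons(a, b), a)), a), cons(cons(cons(a, b), b), a))))  →  cons(b, cons(b, k(cons(b, b), cons(cons(a, b), a))))   [R5 at 2.2]
2. cons(b, cons(b, k(cons(b, b), cons(cons(a, b), a))))  →  cons(b, cons(b, b))   [R5 at 2.2]

cons(b, cons(b, b))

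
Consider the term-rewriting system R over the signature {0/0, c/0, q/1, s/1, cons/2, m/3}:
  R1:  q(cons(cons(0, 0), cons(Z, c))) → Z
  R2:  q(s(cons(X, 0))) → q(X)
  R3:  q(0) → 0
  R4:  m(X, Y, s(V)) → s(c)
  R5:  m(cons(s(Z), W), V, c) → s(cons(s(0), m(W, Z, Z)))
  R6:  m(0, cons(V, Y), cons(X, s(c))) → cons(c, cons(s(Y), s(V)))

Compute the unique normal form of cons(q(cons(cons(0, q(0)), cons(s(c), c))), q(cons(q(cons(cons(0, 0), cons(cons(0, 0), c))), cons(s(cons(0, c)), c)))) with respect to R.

cons(s(c), s(cons(0, c)))

1. cons(q(cons(cons(0, q(0)), cons(s(c), c))), q(cons(q(cons(cons(0, 0), cons(cons(0, 0), c))), cons(s(cons(0, c)), c))))  →  cons(q(cons(cons(0, 0), cons(s(c), c))), q(cons(q(cons(cons(0, 0), cons(cons(0, 0), c))), cons(s(cons(0, c)), c))))   [R3 at 1.1.1.2]
2. cons(q(cons(cons(0, 0), cons(s(c), c))), q(cons(q(cons(cons(0, 0), cons(cons(0, 0), c))), cons(s(cons(0, c)), c))))  →  cons(s(c), q(cons(q(cons(cons(0, 0), cons(cons(0, 0), c))), cons(s(cons(0, c)), c))))   [R1 at 1]
3. cons(s(c), q(cons(q(cons(cons(0, 0), cons(cons(0, 0), c))), cons(s(cons(0, c)), c))))  →  cons(s(c), q(cons(cons(0, 0), cons(s(cons(0, c)), c))))   [R1 at 2.1.1]
4. cons(s(c), q(cons(cons(0, 0), cons(s(cons(0, c)), c))))  →  cons(s(c), s(cons(0, c)))   [R1 at 2]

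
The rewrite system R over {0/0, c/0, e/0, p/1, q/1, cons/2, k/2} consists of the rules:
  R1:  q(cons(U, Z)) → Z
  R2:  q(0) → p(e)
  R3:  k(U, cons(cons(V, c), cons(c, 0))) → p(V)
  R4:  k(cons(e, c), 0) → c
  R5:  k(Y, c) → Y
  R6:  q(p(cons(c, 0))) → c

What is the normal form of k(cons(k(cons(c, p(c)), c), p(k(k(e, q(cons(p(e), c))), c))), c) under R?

1. k(cons(k(cons(c, p(c)), c), p(k(k(e, q(cons(p(e), c))), c))), c)  →  cons(k(cons(c, p(c)), c), p(k(k(e, q(cons(p(e), c))), c)))   [R5 at ε]
2. cons(k(cons(c, p(c)), c), p(k(k(e, q(cons(p(e), c))), c)))  →  cons(cons(c, p(c)), p(k(k(e, q(cons(p(e), c))), c)))   [R5 at 1]
3. cons(cons(c, p(c)), p(k(k(e, q(cons(p(e), c))), c)))  →  cons(cons(c, p(c)), p(k(e, q(cons(p(e), c)))))   [R5 at 2.1]
4. cons(cons(c, p(c)), p(k(e, q(cons(p(e), c)))))  →  cons(cons(c, p(c)), p(k(e, c)))   [R1 at 2.1.2]
5. cons(cons(c, p(c)), p(k(e, c)))  →  cons(cons(c, p(c)), p(e))   [R5 at 2.1]

cons(cons(c, p(c)), p(e))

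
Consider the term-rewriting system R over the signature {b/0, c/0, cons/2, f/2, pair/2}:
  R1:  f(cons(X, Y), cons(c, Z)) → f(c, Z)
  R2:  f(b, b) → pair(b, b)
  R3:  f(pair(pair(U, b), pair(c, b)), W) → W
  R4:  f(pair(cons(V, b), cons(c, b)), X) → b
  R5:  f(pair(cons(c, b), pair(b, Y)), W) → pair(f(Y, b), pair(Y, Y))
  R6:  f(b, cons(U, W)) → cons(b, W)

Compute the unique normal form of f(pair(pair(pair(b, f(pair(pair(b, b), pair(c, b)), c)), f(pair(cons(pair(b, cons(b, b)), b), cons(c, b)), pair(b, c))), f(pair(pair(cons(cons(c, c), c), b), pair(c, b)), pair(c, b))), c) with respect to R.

1. f(pair(pair(pair(b, f(pair(pair(b, b), pair(c, b)), c)), f(pair(cons(pair(b, cons(b, b)), b), cons(c, b)), pair(b, c))), f(pair(pair(cons(cons(c, c), c), b), pair(c, b)), pair(c, b))), c)  →  f(pair(pair(pair(b, c), f(pair(cons(pair(b, cons(b, b)), b), cons(c, b)), pair(b, c))), f(pair(pair(cons(cons(c, c), c), b), pair(c, b)), pair(c, b))), c)   [R3 at 1.1.1.2]
2. f(pair(pair(pair(b, c), f(pair(cons(pair(b, cons(b, b)), b), cons(c, b)), pair(b, c))), f(pair(pair(cons(cons(c, c), c), b), pair(c, b)), pair(c, b))), c)  →  f(pair(pair(pair(b, c), b), f(pair(pair(cons(cons(c, c), c), b), pair(c, b)), pair(c, b))), c)   [R4 at 1.1.2]
3. f(pair(pair(pair(b, c), b), f(pair(pair(cons(cons(c, c), c), b), pair(c, b)), pair(c, b))), c)  →  f(pair(pair(pair(b, c), b), pair(c, b)), c)   [R3 at 1.2]
4. f(pair(pair(pair(b, c), b), pair(c, b)), c)  →  c   [R3 at ε]

c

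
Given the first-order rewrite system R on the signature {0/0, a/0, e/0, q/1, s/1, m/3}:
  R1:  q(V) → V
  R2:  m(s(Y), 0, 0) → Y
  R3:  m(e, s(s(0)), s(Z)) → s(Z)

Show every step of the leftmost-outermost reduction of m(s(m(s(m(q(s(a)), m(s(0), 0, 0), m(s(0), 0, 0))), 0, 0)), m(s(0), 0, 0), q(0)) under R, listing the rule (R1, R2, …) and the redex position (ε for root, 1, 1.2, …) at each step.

1. m(s(m(s(m(q(s(a)), m(s(0), 0, 0), m(s(0), 0, 0))), 0, 0)), m(s(0), 0, 0), q(0))  →  m(s(m(q(s(a)), m(s(0), 0, 0), m(s(0), 0, 0))), m(s(0), 0, 0), q(0))   [R2 at 1.1]
2. m(s(m(q(s(a)), m(s(0), 0, 0), m(s(0), 0, 0))), m(s(0), 0, 0), q(0))  →  m(s(m(s(a), m(s(0), 0, 0), m(s(0), 0, 0))), m(s(0), 0, 0), q(0))   [R1 at 1.1.1]
3. m(s(m(s(a), m(s(0), 0, 0), m(s(0), 0, 0))), m(s(0), 0, 0), q(0))  →  m(s(m(s(a), 0, m(s(0), 0, 0))), m(s(0), 0, 0), q(0))   [R2 at 1.1.2]
4. m(s(m(s(a), 0, m(s(0), 0, 0))), m(s(0), 0, 0), q(0))  →  m(s(m(s(a), 0, 0)), m(s(0), 0, 0), q(0))   [R2 at 1.1.3]
5. m(s(m(s(a), 0, 0)), m(s(0), 0, 0), q(0))  →  m(s(a), m(s(0), 0, 0), q(0))   [R2 at 1.1]
6. m(s(a), m(s(0), 0, 0), q(0))  →  m(s(a), 0, q(0))   [R2 at 2]
7. m(s(a), 0, q(0))  →  m(s(a), 0, 0)   [R1 at 3]
8. m(s(a), 0, 0)  →  a   [R2 at ε]

a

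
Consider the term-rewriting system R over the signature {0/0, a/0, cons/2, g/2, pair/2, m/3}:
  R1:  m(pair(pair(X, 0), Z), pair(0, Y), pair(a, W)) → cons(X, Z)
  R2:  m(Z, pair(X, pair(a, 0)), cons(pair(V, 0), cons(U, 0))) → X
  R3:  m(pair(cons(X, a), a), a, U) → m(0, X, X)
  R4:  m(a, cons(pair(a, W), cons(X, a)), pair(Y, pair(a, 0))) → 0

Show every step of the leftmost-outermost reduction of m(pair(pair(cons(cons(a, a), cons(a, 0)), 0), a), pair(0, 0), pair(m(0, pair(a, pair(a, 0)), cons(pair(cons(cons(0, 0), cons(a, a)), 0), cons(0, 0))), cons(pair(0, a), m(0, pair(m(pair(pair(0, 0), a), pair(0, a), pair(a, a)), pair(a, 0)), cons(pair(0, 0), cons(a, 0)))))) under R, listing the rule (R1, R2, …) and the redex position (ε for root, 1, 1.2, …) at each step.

1. m(pair(pair(cons(cons(a, a), cons(a, 0)), 0), a), pair(0, 0), pair(m(0, pair(a, pair(a, 0)), cons(pair(cons(cons(0, 0), cons(a, a)), 0), cons(0, 0))), cons(pair(0, a), m(0, pair(m(pair(pair(0, 0), a), pair(0, a), pair(a, a)), pair(a, 0)), cons(pair(0, 0), cons(a, 0))))))  →  m(pair(pair(cons(cons(a, a), cons(a, 0)), 0), a), pair(0, 0), pair(a, cons(pair(0, a), m(0, pair(m(pair(pair(0, 0), a), pair(0, a), pair(a, a)), pair(a, 0)), cons(pair(0, 0), cons(a, 0))))))   [R2 at 3.1]
2. m(pair(pair(cons(cons(a, a), cons(a, 0)), 0), a), pair(0, 0), pair(a, cons(pair(0, a), m(0, pair(m(pair(pair(0, 0), a), pair(0, a), pair(a, a)), pair(a, 0)), cons(pair(0, 0), cons(a, 0))))))  →  cons(cons(cons(a, a), cons(a, 0)), a)   [R1 at ε]

cons(cons(cons(a, a), cons(a, 0)), a)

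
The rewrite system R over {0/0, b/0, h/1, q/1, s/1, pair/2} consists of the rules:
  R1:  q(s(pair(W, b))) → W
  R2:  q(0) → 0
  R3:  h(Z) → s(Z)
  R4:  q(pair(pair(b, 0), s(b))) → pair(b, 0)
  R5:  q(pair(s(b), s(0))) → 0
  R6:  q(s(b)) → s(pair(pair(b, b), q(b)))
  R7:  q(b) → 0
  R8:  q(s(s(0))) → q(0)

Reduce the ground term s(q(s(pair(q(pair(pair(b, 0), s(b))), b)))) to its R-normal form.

s(pair(b, 0))

1. s(q(s(pair(q(pair(pair(b, 0), s(b))), b))))  →  s(q(pair(pair(b, 0), s(b))))   [R1 at 1]
2. s(q(pair(pair(b, 0), s(b))))  →  s(pair(b, 0))   [R4 at 1]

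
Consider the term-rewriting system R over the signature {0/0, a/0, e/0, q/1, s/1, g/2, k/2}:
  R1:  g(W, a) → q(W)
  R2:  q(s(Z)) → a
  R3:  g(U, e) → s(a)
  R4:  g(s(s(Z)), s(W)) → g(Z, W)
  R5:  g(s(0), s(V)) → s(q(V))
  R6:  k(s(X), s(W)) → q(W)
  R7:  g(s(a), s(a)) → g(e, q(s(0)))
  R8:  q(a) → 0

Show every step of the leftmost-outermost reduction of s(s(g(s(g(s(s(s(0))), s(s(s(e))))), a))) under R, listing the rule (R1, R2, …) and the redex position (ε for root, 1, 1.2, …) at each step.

1. s(s(g(s(g(s(s(s(0))), s(s(s(e))))), a)))  →  s(s(q(s(g(s(s(s(0))), s(s(s(e))))))))   [R1 at 1.1]
2. s(s(q(s(g(s(s(s(0))), s(s(s(e))))))))  →  s(s(a))   [R2 at 1.1]

s(s(a))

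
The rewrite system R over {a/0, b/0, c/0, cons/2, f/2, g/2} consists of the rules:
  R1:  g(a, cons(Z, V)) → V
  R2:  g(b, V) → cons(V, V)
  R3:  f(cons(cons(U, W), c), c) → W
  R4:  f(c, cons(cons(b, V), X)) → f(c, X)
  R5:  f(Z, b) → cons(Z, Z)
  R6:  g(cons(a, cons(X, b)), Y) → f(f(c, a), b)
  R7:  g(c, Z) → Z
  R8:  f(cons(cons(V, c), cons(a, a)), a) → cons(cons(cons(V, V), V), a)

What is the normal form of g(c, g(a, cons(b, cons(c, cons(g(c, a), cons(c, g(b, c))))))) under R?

1. g(c, g(a, cons(b, cons(c, cons(g(c, a), cons(c, g(b, c)))))))  →  g(a, cons(b, cons(c, cons(g(c, a), cons(c, g(b, c))))))   [R7 at ε]
2. g(a, cons(b, cons(c, cons(g(c, a), cons(c, g(b, c))))))  →  cons(c, cons(g(c, a), cons(c, g(b, c))))   [R1 at ε]
3. cons(c, cons(g(c, a), cons(c, g(b, c))))  →  cons(c, cons(a, cons(c, g(b, c))))   [R7 at 2.1]
4. cons(c, cons(a, cons(c, g(b, c))))  →  cons(c, cons(a, cons(c, cons(c, c))))   [R2 at 2.2.2]

cons(c, cons(a, cons(c, cons(c, c))))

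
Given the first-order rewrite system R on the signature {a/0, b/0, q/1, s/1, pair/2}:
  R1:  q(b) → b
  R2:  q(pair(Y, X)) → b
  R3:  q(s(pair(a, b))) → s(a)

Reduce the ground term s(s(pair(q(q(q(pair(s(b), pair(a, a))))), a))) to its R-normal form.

s(s(pair(b, a)))

1. s(s(pair(q(q(q(pair(s(b), pair(a, a))))), a)))  →  s(s(pair(q(q(b)), a)))   [R2 at 1.1.1.1.1]
2. s(s(pair(q(q(b)), a)))  →  s(s(pair(q(b), a)))   [R1 at 1.1.1.1]
3. s(s(pair(q(b), a)))  →  s(s(pair(b, a)))   [R1 at 1.1.1]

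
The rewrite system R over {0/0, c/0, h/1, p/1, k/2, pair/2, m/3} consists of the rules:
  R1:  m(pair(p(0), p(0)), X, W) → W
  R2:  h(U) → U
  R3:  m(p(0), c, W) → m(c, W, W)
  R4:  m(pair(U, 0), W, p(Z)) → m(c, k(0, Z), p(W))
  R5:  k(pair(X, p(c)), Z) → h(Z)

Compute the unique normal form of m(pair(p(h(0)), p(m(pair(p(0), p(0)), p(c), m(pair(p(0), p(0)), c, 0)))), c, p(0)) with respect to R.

1. m(pair(p(h(0)), p(m(pair(p(0), p(0)), p(c), m(pair(p(0), p(0)), c, 0)))), c, p(0))  →  m(pair(p(0), p(m(pair(p(0), p(0)), p(c), m(pair(p(0), p(0)), c, 0)))), c, p(0))   [R2 at 1.1.1]
2. m(pair(p(0), p(m(pair(p(0), p(0)), p(c), m(pair(p(0), p(0)), c, 0)))), c, p(0))  →  m(pair(p(0), p(m(pair(p(0), p(0)), c, 0))), c, p(0))   [R1 at 1.2.1]
3. m(pair(p(0), p(m(pair(p(0), p(0)), c, 0))), c, p(0))  →  m(pair(p(0), p(0)), c, p(0))   [R1 at 1.2.1]
4. m(pair(p(0), p(0)), c, p(0))  →  p(0)   [R1 at ε]

p(0)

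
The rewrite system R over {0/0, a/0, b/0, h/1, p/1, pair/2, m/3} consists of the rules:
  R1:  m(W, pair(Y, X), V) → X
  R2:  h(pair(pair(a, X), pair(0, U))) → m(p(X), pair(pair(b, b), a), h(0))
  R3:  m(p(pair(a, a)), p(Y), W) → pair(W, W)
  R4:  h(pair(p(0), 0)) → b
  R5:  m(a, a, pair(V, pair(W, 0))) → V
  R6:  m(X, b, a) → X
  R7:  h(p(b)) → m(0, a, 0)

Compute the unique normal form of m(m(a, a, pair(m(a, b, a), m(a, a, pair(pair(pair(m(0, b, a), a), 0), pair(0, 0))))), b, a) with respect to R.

a

1. m(m(a, a, pair(m(a, b, a), m(a, a, pair(pair(pair(m(0, b, a), a), 0), pair(0, 0))))), b, a)  →  m(a, a, pair(m(a, b, a), m(a, a, pair(pair(pair(m(0, b, a), a), 0), pair(0, 0)))))   [R6 at ε]
2. m(a, a, pair(m(a, b, a), m(a, a, pair(pair(pair(m(0, b, a), a), 0), pair(0, 0)))))  →  m(a, a, pair(a, m(a, a, pair(pair(pair(m(0, b, a), a), 0), pair(0, 0)))))   [R6 at 3.1]
3. m(a, a, pair(a, m(a, a, pair(pair(pair(m(0, b, a), a), 0), pair(0, 0)))))  →  m(a, a, pair(a, pair(pair(m(0, b, a), a), 0)))   [R5 at 3.2]
4. m(a, a, pair(a, pair(pair(m(0, b, a), a), 0)))  →  a   [R5 at ε]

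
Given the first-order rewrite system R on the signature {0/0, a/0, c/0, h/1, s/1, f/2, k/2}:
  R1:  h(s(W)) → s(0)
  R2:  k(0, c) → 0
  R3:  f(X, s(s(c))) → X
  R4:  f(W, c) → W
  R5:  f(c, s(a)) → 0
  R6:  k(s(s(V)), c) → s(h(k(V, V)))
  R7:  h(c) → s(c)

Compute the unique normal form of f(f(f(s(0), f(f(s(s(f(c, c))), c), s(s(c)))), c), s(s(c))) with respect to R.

1. f(f(f(s(0), f(f(s(s(f(c, c))), c), s(s(c)))), c), s(s(c)))  →  f(f(s(0), f(f(s(s(f(c, c))), c), s(s(c)))), c)   [R3 at ε]
2. f(f(s(0), f(f(s(s(f(c, c))), c), s(s(c)))), c)  →  f(s(0), f(f(s(s(f(c, c))), c), s(s(c))))   [R4 at ε]
3. f(s(0), f(f(s(s(f(c, c))), c), s(s(c))))  →  f(s(0), f(s(s(f(c, c))), c))   [R3 at 2]
4. f(s(0), f(s(s(f(c, c))), c))  →  f(s(0), s(s(f(c, c))))   [R4 at 2]
5. f(s(0), s(s(f(c, c))))  →  f(s(0), s(s(c)))   [R4 at 2.1.1]
6. f(s(0), s(s(c)))  →  s(0)   [R3 at ε]

s(0)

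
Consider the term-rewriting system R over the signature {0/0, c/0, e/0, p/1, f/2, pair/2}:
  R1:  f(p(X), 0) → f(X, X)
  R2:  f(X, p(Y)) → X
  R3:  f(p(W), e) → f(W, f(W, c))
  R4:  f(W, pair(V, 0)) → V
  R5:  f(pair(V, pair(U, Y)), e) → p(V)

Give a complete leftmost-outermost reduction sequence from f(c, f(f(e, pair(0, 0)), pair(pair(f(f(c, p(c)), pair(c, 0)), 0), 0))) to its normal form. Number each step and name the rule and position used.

1. f(c, f(f(e, pair(0, 0)), pair(pair(f(f(c, p(c)), pair(c, 0)), 0), 0)))  →  f(c, pair(f(f(c, p(c)), pair(c, 0)), 0))   [R4 at 2]
2. f(c, pair(f(f(c, p(c)), pair(c, 0)), 0))  →  f(f(c, p(c)), pair(c, 0))   [R4 at ε]
3. f(f(c, p(c)), pair(c, 0))  →  c   [R4 at ε]

c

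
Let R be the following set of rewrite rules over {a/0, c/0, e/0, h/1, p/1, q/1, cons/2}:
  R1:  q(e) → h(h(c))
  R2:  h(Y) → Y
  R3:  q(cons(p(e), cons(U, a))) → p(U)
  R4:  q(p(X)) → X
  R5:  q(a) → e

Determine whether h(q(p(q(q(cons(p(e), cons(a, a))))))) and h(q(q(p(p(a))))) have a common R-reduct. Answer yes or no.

yes — NF(t₁) = a, NF(t₂) = a

Reduce t₁ = h(q(p(q(q(cons(p(e), cons(a, a))))))):
1. h(q(p(q(q(cons(p(e), cons(a, a)))))))  →  q(p(q(q(cons(p(e), cons(a, a))))))   [R2 at ε]
2. q(p(q(q(cons(p(e), cons(a, a))))))  →  q(q(cons(p(e), cons(a, a))))   [R4 at ε]
3. q(q(cons(p(e), cons(a, a))))  →  q(p(a))   [R3 at 1]
4. q(p(a))  →  a   [R4 at ε]

Reduce t₂ = h(q(q(p(p(a))))):
1. h(q(q(p(p(a)))))  →  q(q(p(p(a))))   [R2 at ε]
2. q(q(p(p(a))))  →  q(p(a))   [R4 at 1]
3. q(p(a))  →  a   [R4 at ε]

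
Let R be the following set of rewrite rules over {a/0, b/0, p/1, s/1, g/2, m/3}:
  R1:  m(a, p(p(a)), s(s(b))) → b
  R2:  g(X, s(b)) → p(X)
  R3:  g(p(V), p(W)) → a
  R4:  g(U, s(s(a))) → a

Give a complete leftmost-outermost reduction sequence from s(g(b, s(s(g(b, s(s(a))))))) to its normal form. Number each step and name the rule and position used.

1. s(g(b, s(s(g(b, s(s(a)))))))  →  s(g(b, s(s(a))))   [R4 at 1.2.1.1]
2. s(g(b, s(s(a))))  →  s(a)   [R4 at 1]

s(a)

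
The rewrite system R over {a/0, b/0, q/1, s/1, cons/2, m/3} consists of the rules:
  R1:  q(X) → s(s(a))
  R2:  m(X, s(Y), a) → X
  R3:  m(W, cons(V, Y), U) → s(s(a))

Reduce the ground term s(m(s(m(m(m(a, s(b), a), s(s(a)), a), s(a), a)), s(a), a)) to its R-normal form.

1. s(m(s(m(m(m(a, s(b), a), s(s(a)), a), s(a), a)), s(a), a))  →  s(s(m(m(m(a, s(b), a), s(s(a)), a), s(a), a)))   [R2 at 1]
2. s(s(m(m(m(a, s(b), a), s(s(a)), a), s(a), a)))  →  s(s(m(m(a, s(b), a), s(s(a)), a)))   [R2 at 1.1]
3. s(s(m(m(a, s(b), a), s(s(a)), a)))  →  s(s(m(a, s(b), a)))   [R2 at 1.1]
4. s(s(m(a, s(b), a)))  →  s(s(a))   [R2 at 1.1]

s(s(a))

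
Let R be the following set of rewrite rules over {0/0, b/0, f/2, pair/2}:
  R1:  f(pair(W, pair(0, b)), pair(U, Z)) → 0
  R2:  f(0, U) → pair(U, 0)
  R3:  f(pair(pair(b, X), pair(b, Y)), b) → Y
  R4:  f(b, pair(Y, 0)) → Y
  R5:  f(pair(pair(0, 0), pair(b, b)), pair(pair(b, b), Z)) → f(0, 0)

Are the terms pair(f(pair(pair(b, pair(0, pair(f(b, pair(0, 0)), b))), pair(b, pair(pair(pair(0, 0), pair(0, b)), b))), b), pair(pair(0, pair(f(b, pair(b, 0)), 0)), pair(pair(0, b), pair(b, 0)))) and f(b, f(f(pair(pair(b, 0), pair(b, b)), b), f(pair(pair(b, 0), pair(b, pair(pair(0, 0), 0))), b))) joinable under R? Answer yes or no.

no — NF(t₁) = pair(pair(pair(pair(0, 0), pair(0, b)), b), pair(pair(0, pair(b, 0)), pair(pair(0, b), pair(b, 0)))), NF(t₂) = 0

Reduce t₁ = pair(f(pair(pair(b, pair(0, pair(f(b, pair(0, 0)), b))), pair(b, pair(pair(pair(0, 0), pair(0, b)), b))), b), pair(pair(0, pair(f(b, pair(b, 0)), 0)), pair(pair(0, b), pair(b, 0)))):
1. pair(f(pair(pair(b, pair(0, pair(f(b, pair(0, 0)), b))), pair(b, pair(pair(pair(0, 0), pair(0, b)), b))), b), pair(pair(0, pair(f(b, pair(b, 0)), 0)), pair(pair(0, b), pair(b, 0))))  →  pair(pair(pair(pair(0, 0), pair(0, b)), b), pair(pair(0, pair(f(b, pair(b, 0)), 0)), pair(pair(0, b), pair(b, 0))))   [R3 at 1]
2. pair(pair(pair(pair(0, 0), pair(0, b)), b), pair(pair(0, pair(f(b, pair(b, 0)), 0)), pair(pair(0, b), pair(b, 0))))  →  pair(pair(pair(pair(0, 0), pair(0, b)), b), pair(pair(0, pair(b, 0)), pair(pair(0, b), pair(b, 0))))   [R4 at 2.1.2.1]

Reduce t₂ = f(b, f(f(pair(pair(b, 0), pair(b, b)), b), f(pair(pair(b, 0), pair(b, pair(pair(0, 0), 0))), b))):
1. f(b, f(f(pair(pair(b, 0), pair(b, b)), b), f(pair(pair(b, 0), pair(b, pair(pair(0, 0), 0))), b)))  →  f(b, f(b, f(pair(pair(b, 0), pair(b, pair(pair(0, 0), 0))), b)))   [R3 at 2.1]
2. f(b, f(b, f(pair(pair(b, 0), pair(b, pair(pair(0, 0), 0))), b)))  →  f(b, f(b, pair(pair(0, 0), 0)))   [R3 at 2.2]
3. f(b, f(b, pair(pair(0, 0), 0)))  →  f(b, pair(0, 0))   [R4 at 2]
4. f(b, pair(0, 0))  →  0   [R4 at ε]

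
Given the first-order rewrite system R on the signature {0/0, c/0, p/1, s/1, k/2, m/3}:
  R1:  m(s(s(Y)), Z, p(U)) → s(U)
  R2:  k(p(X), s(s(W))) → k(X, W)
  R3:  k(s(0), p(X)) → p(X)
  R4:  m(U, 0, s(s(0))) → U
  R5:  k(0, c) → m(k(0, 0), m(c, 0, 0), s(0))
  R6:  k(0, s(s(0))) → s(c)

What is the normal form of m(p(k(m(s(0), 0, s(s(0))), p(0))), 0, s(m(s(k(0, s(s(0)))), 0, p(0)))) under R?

p(p(0))

1. m(p(k(m(s(0), 0, s(s(0))), p(0))), 0, s(m(s(k(0, s(s(0)))), 0, p(0))))  →  m(p(k(s(0), p(0))), 0, s(m(s(k(0, s(s(0)))), 0, p(0))))   [R4 at 1.1.1]
2. m(p(k(s(0), p(0))), 0, s(m(s(k(0, s(s(0)))), 0, p(0))))  →  m(p(p(0)), 0, s(m(s(k(0, s(s(0)))), 0, p(0))))   [R3 at 1.1]
3. m(p(p(0)), 0, s(m(s(k(0, s(s(0)))), 0, p(0))))  →  m(p(p(0)), 0, s(m(s(s(c)), 0, p(0))))   [R6 at 3.1.1.1]
4. m(p(p(0)), 0, s(m(s(s(c)), 0, p(0))))  →  m(p(p(0)), 0, s(s(0)))   [R1 at 3.1]
5. m(p(p(0)), 0, s(s(0)))  →  p(p(0))   [R4 at ε]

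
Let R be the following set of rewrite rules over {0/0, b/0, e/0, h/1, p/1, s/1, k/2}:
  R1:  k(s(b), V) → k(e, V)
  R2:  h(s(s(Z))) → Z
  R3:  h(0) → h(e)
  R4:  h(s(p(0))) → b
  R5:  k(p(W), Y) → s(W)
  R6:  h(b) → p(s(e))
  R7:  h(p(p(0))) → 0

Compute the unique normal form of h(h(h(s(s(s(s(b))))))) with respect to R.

p(s(e))

1. h(h(h(s(s(s(s(b)))))))  →  h(h(s(s(b))))   [R2 at 1.1]
2. h(h(s(s(b))))  →  h(b)   [R2 at 1]
3. h(b)  →  p(s(e))   [R6 at ε]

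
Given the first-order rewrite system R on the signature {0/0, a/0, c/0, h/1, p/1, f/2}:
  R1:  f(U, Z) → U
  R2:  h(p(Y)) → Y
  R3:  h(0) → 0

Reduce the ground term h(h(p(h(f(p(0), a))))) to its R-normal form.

1. h(h(p(h(f(p(0), a)))))  →  h(h(f(p(0), a)))   [R2 at 1]
2. h(h(f(p(0), a)))  →  h(h(p(0)))   [R1 at 1.1]
3. h(h(p(0)))  →  h(0)   [R2 at 1]
4. h(0)  →  0   [R3 at ε]

0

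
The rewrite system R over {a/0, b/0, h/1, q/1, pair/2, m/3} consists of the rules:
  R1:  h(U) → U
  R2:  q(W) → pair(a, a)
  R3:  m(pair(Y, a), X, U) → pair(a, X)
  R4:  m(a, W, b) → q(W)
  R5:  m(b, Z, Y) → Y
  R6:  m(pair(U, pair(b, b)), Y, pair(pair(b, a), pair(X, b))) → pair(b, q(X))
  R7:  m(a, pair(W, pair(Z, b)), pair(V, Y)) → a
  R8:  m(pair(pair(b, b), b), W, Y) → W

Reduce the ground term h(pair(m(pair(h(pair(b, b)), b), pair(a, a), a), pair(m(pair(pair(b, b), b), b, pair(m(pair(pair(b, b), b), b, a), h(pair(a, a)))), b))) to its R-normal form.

1. h(pair(m(pair(h(pair(b, b)), b), pair(a, a), a), pair(m(pair(pair(b, b), b), b, pair(m(pair(pair(b, b), b), b, a), h(pair(a, a)))), b)))  →  pair(m(pair(h(pair(b, b)), b), pair(a, a), a), pair(m(pair(pair(b, b), b), b, pair(m(pair(pair(b, b), b), b, a), h(pair(a, a)))), b))   [R1 at ε]
2. pair(m(pair(h(pair(b, b)), b), pair(a, a), a), pair(m(pair(pair(b, b), b), b, pair(m(pair(pair(b, b), b), b, a), h(pair(a, a)))), b))  →  pair(m(pair(pair(b, b), b), pair(a, a), a), pair(m(pair(pair(b, b), b), b, pair(m(pair(pair(b, b), b), b, a), h(pair(a, a)))), b))   [R1 at 1.1.1]
3. pair(m(pair(pair(b, b), b), pair(a, a), a), pair(m(pair(pair(b, b), b), b, pair(m(pair(pair(b, b), b), b, a), h(pair(a, a)))), b))  →  pair(pair(a, a), pair(m(pair(pair(b, b), b), b, pair(m(pair(pair(b, b), b), b, a), h(pair(a, a)))), b))   [R8 at 1]
4. pair(pair(a, a), pair(m(pair(pair(b, b), b), b, pair(m(pair(pair(b, b), b), b, a), h(pair(a, a)))), b))  →  pair(pair(a, a), pair(b, b))   [R8 at 2.1]

pair(pair(a, a), pair(b, b))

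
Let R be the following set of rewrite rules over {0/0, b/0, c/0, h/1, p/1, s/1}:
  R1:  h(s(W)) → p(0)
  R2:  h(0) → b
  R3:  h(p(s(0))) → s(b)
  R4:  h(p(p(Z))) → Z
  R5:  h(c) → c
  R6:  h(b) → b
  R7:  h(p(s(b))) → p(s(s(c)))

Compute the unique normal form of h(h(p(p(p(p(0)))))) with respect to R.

1. h(h(p(p(p(p(0))))))  →  h(p(p(0)))   [R4 at 1]
2. h(p(p(0)))  →  0   [R4 at ε]

0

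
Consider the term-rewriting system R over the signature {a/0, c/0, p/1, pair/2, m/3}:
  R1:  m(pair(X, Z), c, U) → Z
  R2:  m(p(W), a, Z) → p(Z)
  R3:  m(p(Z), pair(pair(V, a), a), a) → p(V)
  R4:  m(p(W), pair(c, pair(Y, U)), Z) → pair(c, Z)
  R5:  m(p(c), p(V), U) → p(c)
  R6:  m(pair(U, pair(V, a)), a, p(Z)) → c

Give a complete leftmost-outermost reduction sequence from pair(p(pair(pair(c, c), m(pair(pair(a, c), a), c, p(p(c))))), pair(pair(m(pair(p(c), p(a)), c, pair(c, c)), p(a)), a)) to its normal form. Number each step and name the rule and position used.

pair(p(pair(pair(c, c), a)), pair(pair(p(a), p(a)), a))

1. pair(p(pair(pair(c, c), m(pair(pair(a, c), a), c, p(p(c))))), pair(pair(m(pair(p(c), p(a)), c, pair(c, c)), p(a)), a))  →  pair(p(pair(pair(c, c), a)), pair(pair(m(pair(p(c), p(a)), c, pair(c, c)), p(a)), a))   [R1 at 1.1.2]
2. pair(p(pair(pair(c, c), a)), pair(pair(m(pair(p(c), p(a)), c, pair(c, c)), p(a)), a))  →  pair(p(pair(pair(c, c), a)), pair(pair(p(a), p(a)), a))   [R1 at 2.1.1]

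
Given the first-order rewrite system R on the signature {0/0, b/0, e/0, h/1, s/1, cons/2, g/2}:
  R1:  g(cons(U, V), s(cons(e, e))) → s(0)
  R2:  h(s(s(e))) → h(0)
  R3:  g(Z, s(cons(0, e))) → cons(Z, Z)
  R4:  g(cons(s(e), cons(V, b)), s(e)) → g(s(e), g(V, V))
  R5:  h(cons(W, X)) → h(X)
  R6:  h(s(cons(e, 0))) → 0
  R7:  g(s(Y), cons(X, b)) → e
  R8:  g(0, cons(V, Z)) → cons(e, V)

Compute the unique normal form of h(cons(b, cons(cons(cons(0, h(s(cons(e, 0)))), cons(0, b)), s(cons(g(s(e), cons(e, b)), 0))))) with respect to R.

1. h(cons(b, cons(cons(cons(0, h(s(cons(e, 0)))), cons(0, b)), s(cons(g(s(e), cons(e, b)), 0)))))  →  h(cons(cons(cons(0, h(s(cons(e, 0)))), cons(0, b)), s(cons(g(s(e), cons(e, b)), 0))))   [R5 at ε]
2. h(cons(cons(cons(0, h(s(cons(e, 0)))), cons(0, b)), s(cons(g(s(e), cons(e, b)), 0))))  →  h(s(cons(g(s(e), cons(e, b)), 0)))   [R5 at ε]
3. h(s(cons(g(s(e), cons(e, b)), 0)))  →  h(s(cons(e, 0)))   [R7 at 1.1.1]
4. h(s(cons(e, 0)))  →  0   [R6 at ε]

0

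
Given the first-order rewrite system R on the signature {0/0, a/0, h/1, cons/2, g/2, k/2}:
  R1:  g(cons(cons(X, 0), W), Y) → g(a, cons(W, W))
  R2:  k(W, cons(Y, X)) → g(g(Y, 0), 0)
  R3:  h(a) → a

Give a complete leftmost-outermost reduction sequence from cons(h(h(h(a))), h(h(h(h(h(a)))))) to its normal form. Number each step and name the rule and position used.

1. cons(h(h(h(a))), h(h(h(h(h(a))))))  →  cons(h(h(a)), h(h(h(h(h(a))))))   [R3 at 1.1.1]
2. cons(h(h(a)), h(h(h(h(h(a))))))  →  cons(h(a), h(h(h(h(h(a))))))   [R3 at 1.1]
3. cons(h(a), h(h(h(h(h(a))))))  →  cons(a, h(h(h(h(h(a))))))   [R3 at 1]
4. cons(a, h(h(h(h(h(a))))))  →  cons(a, h(h(h(h(a)))))   [R3 at 2.1.1.1.1]
5. cons(a, h(h(h(h(a)))))  →  cons(a, h(h(h(a))))   [R3 at 2.1.1.1]
6. cons(a, h(h(h(a))))  →  cons(a, h(h(a)))   [R3 at 2.1.1]
7. cons(a, h(h(a)))  →  cons(a, h(a))   [R3 at 2.1]
8. cons(a, h(a))  →  cons(a, a)   [R3 at 2]

cons(a, a)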